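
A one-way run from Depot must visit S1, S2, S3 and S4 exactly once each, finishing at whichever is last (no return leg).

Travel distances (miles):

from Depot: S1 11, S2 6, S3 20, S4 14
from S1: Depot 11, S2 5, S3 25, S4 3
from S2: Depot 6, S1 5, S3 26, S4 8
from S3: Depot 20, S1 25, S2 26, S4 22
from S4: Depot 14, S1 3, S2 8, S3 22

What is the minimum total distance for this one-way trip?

There are 4! = 24 possible orderings.
Depot→S1→S2→S3→S4: 11+5+26+22 = 64
Depot→S1→S2→S4→S3: 11+5+8+22 = 46
Depot→S1→S3→S2→S4: 11+25+26+8 = 70
Depot→S1→S3→S4→S2: 11+25+22+8 = 66
Depot→S1→S4→S2→S3: 11+3+8+26 = 48
Depot→S1→S4→S3→S2: 11+3+22+26 = 62
Depot→S2→S1→S3→S4: 6+5+25+22 = 58
Depot→S2→S1→S4→S3: 6+5+3+22 = 36
Depot→S2→S3→S1→S4: 6+26+25+3 = 60
Depot→S2→S3→S4→S1: 6+26+22+3 = 57
Depot→S2→S4→S1→S3: 6+8+3+25 = 42
Depot→S2→S4→S3→S1: 6+8+22+25 = 61
Depot→S3→S1→S2→S4: 20+25+5+8 = 58
Depot→S3→S1→S4→S2: 20+25+3+8 = 56
… (10 more)
The minimum is 36.
One shortest path: Depot → S2 → S1 → S4 → S3.

Minimum one-way distance = 36 miles.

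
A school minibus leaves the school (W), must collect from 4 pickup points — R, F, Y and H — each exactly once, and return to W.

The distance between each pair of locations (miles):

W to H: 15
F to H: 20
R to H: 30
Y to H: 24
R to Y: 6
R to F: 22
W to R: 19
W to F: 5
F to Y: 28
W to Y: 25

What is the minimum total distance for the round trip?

W-R-F-Y-H-W: 19+22+28+24+15 = 108
W-R-F-H-Y-W: 19+22+20+24+25 = 110
W-R-Y-F-H-W: 19+6+28+20+15 = 88
W-R-Y-H-F-W: 19+6+24+20+5 = 74
W-R-H-F-Y-W: 19+30+20+28+25 = 122
W-R-H-Y-F-W: 19+30+24+28+5 = 106
W-F-R-Y-H-W: 5+22+6+24+15 = 72
W-F-R-H-Y-W: 5+22+30+24+25 = 106
W-F-Y-R-H-W: 5+28+6+30+15 = 84
W-F-H-R-Y-W: 5+20+30+6+25 = 86
W-Y-R-F-H-W: 25+6+22+20+15 = 88
W-Y-F-R-H-W: 25+28+22+30+15 = 120
The minimum is 72.
One optimal route: W → F → R → Y → H → W (or its reverse).

Minimum total distance: 72 miles.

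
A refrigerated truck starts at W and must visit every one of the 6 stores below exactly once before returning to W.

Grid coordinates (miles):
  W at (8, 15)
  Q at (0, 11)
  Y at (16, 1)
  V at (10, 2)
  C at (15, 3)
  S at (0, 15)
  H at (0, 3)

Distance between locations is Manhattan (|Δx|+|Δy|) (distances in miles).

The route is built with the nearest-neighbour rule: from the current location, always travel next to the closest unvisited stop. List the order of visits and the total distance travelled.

At W the remaining stops are S 8, Q 12, V 15, C 19, H 20, Y 22; go to S.
At S the remaining stops are Q 4, H 12, V 23, C 27, Y 30; go to Q.
At Q the remaining stops are H 8, V 19, C 23, Y 26; go to H.
At H the remaining stops are V 11, C 15, Y 18; go to V.
At V the remaining stops are C 6, Y 7; go to C.
At C the remaining stops are Y 3; go to Y.
Return Y→W: 22.
Total = 8 + 4 + 8 + 11 + 6 + 3 + 22 = 62.

62 miles along W → S → Q → H → V → C → Y → W.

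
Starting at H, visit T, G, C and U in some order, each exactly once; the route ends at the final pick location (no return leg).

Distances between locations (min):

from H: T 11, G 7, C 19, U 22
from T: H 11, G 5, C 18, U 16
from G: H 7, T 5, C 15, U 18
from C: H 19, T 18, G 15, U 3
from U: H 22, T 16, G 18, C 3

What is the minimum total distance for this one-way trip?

There are 4! = 24 possible orderings.
H→T→G→C→U: 11+5+15+3 = 34
H→T→G→U→C: 11+5+18+3 = 37
H→T→C→G→U: 11+18+15+18 = 62
H→T→C→U→G: 11+18+3+18 = 50
H→T→U→G→C: 11+16+18+15 = 60
H→T→U→C→G: 11+16+3+15 = 45
H→G→T→C→U: 7+5+18+3 = 33
H→G→T→U→C: 7+5+16+3 = 31
H→G→C→T→U: 7+15+18+16 = 56
H→G→C→U→T: 7+15+3+16 = 41
H→G→U→T→C: 7+18+16+18 = 59
H→G→U→C→T: 7+18+3+18 = 46
H→C→T→G→U: 19+18+5+18 = 60
H→C→T→U→G: 19+18+16+18 = 71
… (10 more)
The minimum is 31.
One shortest path: H → G → T → U → C.

Shortest open route: 31 min.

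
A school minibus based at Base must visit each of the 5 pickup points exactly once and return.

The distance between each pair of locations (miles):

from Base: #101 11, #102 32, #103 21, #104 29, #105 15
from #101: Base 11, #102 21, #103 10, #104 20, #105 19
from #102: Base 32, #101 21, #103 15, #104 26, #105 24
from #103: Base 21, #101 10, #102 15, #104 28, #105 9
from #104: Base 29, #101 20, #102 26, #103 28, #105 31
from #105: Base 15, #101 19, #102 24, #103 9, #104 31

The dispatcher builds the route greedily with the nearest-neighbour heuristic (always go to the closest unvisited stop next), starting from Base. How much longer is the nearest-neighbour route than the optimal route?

The nearest-neighbour route is 13 miles longer than optimal.

Base: #101=11, #105=15, #103=21, #104=29, #102=32 ⇒ #101
#101: #103=10, #105=19, #104=20, #102=21 ⇒ #103
#103: #105=9, #102=15, #104=28 ⇒ #105
#105: #102=24, #104=31 ⇒ #102
#102: #104=26 ⇒ #104
NN route Base → #101 → #103 → #105 → #102 → #104 → Base costs 109.
Optimal: Base → #101 → #104 → #102 → #103 → #105 → Base costs 96 (by enumerating all 60 distinct tours).
Excess = 109 − 96 = 13.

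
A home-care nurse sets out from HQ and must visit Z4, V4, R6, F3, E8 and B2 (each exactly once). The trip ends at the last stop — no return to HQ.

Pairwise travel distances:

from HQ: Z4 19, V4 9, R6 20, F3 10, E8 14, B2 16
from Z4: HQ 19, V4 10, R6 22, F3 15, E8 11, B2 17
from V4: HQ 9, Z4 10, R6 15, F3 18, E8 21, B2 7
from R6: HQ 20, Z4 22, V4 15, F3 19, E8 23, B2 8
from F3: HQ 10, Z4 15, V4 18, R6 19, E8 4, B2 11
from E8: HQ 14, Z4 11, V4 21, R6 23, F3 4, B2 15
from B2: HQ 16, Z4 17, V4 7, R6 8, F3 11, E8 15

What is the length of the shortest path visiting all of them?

There are 6! = 720 possible orderings.
HQ - Z4 - V4 - R6 - F3 - E8 - B2: 19+10+15+19+4+15 = 82
HQ - Z4 - V4 - R6 - F3 - B2 - E8: 19+10+15+19+11+15 = 89
HQ - Z4 - V4 - R6 - E8 - F3 - B2: 19+10+15+23+4+11 = 82
HQ - Z4 - V4 - R6 - E8 - B2 - F3: 19+10+15+23+15+11 = 93
HQ - Z4 - V4 - R6 - B2 - F3 - E8: 19+10+15+8+11+4 = 67
HQ - Z4 - V4 - R6 - B2 - E8 - F3: 19+10+15+8+15+4 = 71
HQ - Z4 - V4 - F3 - R6 - E8 - B2: 19+10+18+19+23+15 = 104
HQ - Z4 - V4 - F3 - R6 - B2 - E8: 19+10+18+19+8+15 = 89
… (712 more)
HQ - F3 - E8 - Z4 - V4 - B2 - R6: 10+4+11+10+7+8 = 50  ← best
The minimum is 50.
One shortest path: HQ → F3 → E8 → Z4 → V4 → B2 → R6.

Shortest open route: 50.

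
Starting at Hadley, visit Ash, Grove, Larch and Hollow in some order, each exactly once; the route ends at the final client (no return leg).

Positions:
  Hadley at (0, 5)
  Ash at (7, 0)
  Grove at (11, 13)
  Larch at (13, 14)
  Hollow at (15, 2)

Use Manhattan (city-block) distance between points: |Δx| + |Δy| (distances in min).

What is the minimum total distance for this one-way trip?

39 min — the minimum one-way total.

There are 4! = 24 possible orderings.
Hadley → Ash → Grove → Larch → Hollow: 12+17+3+14 = 46
Hadley → Ash → Grove → Hollow → Larch: 12+17+15+14 = 58
Hadley → Ash → Larch → Grove → Hollow: 12+20+3+15 = 50
Hadley → Ash → Larch → Hollow → Grove: 12+20+14+15 = 61
Hadley → Ash → Hollow → Grove → Larch: 12+10+15+3 = 40
Hadley → Ash → Hollow → Larch → Grove: 12+10+14+3 = 39
Hadley → Grove → Ash → Larch → Hollow: 19+17+20+14 = 70
Hadley → Grove → Ash → Hollow → Larch: 19+17+10+14 = 60
Hadley → Grove → Larch → Ash → Hollow: 19+3+20+10 = 52
Hadley → Grove → Larch → Hollow → Ash: 19+3+14+10 = 46
Hadley → Grove → Hollow → Ash → Larch: 19+15+10+20 = 64
Hadley → Grove → Hollow → Larch → Ash: 19+15+14+20 = 68
Hadley → Larch → Ash → Grove → Hollow: 22+20+17+15 = 74
Hadley → Larch → Ash → Hollow → Grove: 22+20+10+15 = 67
… (10 more)
The minimum is 39.
One shortest path: Hadley → Ash → Hollow → Larch → Grove.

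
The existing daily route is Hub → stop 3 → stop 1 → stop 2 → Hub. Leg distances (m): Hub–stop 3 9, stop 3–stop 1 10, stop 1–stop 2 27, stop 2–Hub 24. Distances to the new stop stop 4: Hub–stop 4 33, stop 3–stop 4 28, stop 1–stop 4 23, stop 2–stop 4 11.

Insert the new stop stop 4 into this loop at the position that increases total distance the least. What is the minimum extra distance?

Insertion cost between consecutive stops i–j is d(i,stop 4) + d(stop 4,j) − d(i,j):
  between Hub and stop 3: 33 + 28 − 9 = 52
  between stop 3 and stop 1: 28 + 23 − 10 = 41
  between stop 1 and stop 2: 23 + 11 − 27 = 7
  between stop 2 and Hub: 11 + 33 − 24 = 20
Cheapest insertion is between stop 1 and stop 2, adding 7.
New total = 70 + 7 = 77.

+7 m — insert stop 4 between stop 1 and stop 2.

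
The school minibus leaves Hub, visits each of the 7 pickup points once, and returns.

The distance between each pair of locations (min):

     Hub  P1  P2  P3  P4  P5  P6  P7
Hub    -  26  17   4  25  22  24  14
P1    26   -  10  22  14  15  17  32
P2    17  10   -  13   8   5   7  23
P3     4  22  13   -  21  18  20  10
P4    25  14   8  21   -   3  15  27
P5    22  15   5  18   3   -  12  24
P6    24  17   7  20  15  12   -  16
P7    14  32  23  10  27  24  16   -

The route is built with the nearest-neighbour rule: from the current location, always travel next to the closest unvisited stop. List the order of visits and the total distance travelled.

Hub → [P3:4 / P7:14 / P2:17 / P5:22 / P6:24 / P4:25 / P1:26] → P3 (4)
P3 → [P7:10 / P2:13 / P5:18 / P6:20 / P4:21 / P1:22] → P7 (10)
P7 → [P6:16 / P2:23 / P5:24 / P4:27 / P1:32] → P6 (16)
P6 → [P2:7 / P5:12 / P4:15 / P1:17] → P2 (7)
P2 → [P5:5 / P4:8 / P1:10] → P5 (5)
P5 → [P4:3 / P1:15] → P4 (3)
P4 → [P1:14] → P1 (14)
Return P1→Hub: 26.
Total = 4 + 10 + 16 + 7 + 5 + 3 + 14 + 26 = 85.

Total distance 85 min via the nearest-neighbour route Hub → P3 → P7 → P6 → P2 → P5 → P4 → P1 → Hub.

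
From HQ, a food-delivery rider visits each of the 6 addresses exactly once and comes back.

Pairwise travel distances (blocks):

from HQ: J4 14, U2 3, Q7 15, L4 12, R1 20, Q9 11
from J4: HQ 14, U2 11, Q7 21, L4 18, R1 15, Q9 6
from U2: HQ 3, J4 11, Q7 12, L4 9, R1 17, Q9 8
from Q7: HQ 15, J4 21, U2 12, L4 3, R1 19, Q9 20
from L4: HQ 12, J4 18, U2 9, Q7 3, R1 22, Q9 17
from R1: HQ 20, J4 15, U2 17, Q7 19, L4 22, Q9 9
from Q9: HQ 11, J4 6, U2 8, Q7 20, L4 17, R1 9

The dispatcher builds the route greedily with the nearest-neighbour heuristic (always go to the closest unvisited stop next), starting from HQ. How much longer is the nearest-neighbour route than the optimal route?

HQ: U2=3, Q9=11, L4=12, J4=14, Q7=15, R1=20 ⇒ U2
U2: Q9=8, L4=9, J4=11, Q7=12, R1=17 ⇒ Q9
Q9: J4=6, R1=9, L4=17, Q7=20 ⇒ J4
J4: R1=15, L4=18, Q7=21 ⇒ R1
R1: Q7=19, L4=22 ⇒ Q7
Q7: L4=3 ⇒ L4
NN route HQ → U2 → Q9 → J4 → R1 → Q7 → L4 → HQ costs 66.
Optimal: HQ → J4 → Q9 → R1 → Q7 → L4 → U2 → HQ costs 63 (by enumerating all 360 distinct tours).
Excess = 66 − 63 = 3.

3 blocks longer than the optimal tour.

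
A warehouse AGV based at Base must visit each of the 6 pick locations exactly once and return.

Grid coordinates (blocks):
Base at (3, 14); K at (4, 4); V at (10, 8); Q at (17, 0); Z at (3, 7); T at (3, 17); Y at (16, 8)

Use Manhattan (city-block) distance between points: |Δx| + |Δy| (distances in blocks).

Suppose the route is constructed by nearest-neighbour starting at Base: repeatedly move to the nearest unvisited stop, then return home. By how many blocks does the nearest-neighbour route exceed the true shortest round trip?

From Base: T=3, Z=7, K=11, V=13, Y=19, Q=28 → choose T (3).
From T: Z=10, K=14, V=16, Y=22, Q=31 → choose Z (10).
From Z: K=4, V=8, Y=14, Q=21 → choose K (4).
From K: V=10, Y=16, Q=17 → choose V (10).
From V: Y=6, Q=15 → choose Y (6).
From Y: Q=9 → choose Q (9).
NN route Base → T → Z → K → V → Y → Q → Base costs 70.
Optimal: Base → V → Y → Q → K → Z → T → Base costs 62 (by enumerating all 360 distinct tours).
Excess = 70 − 62 = 8.

Excess over optimum: 8 blocks.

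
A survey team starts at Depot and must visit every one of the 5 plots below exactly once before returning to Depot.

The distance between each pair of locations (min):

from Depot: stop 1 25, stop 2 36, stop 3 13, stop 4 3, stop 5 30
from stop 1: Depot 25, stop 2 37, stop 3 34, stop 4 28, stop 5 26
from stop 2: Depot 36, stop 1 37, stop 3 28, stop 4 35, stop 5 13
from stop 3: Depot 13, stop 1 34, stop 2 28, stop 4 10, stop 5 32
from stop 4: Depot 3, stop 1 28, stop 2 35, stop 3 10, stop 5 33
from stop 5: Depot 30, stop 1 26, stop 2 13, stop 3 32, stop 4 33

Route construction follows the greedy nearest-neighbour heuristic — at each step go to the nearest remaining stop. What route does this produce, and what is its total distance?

Depot → [stop 4:3 / stop 3:13 / stop 1:25 / stop 5:30 / stop 2:36] → stop 4 (3)
stop 4 → [stop 3:10 / stop 1:28 / stop 5:33 / stop 2:35] → stop 3 (10)
stop 3 → [stop 2:28 / stop 5:32 / stop 1:34] → stop 2 (28)
stop 2 → [stop 5:13 / stop 1:37] → stop 5 (13)
stop 5 → [stop 1:26] → stop 1 (26)
Return stop 1→Depot: 25.
Total = 3 + 10 + 28 + 13 + 26 + 25 = 105.

105 min along Depot → stop 4 → stop 3 → stop 2 → stop 5 → stop 1 → Depot.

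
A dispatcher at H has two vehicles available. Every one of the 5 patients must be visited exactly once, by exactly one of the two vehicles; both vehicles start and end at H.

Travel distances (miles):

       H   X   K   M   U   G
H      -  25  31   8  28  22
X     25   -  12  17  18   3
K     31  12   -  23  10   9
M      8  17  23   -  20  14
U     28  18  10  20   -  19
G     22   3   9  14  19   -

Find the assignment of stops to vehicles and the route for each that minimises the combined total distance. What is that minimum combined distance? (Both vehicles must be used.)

Minimum combined distance: 91 miles.

Try each way of splitting the stops between the two vehicles (each non-empty) and, for each split, find the best tour for each vehicle:
  {X} + {K, M, U, G}: 50 + 69 = 119
  {K} + {X, M, U, G}: 62 + 71 = 133
  {X, K} + {M, U, G}: 68 + 69 = 137
  {M} + {X, K, U, G}: 16 + 75 = 91
  {X, M} + {K, U, G}: 50 + 69 = 119
  {K, M} + {X, U, G}: 62 + 71 = 133
  … (15 splits in total)
Best: vehicle 1 H → M → H = 16; vehicle 2 H → X → G → K → U → H = 75; combined 91.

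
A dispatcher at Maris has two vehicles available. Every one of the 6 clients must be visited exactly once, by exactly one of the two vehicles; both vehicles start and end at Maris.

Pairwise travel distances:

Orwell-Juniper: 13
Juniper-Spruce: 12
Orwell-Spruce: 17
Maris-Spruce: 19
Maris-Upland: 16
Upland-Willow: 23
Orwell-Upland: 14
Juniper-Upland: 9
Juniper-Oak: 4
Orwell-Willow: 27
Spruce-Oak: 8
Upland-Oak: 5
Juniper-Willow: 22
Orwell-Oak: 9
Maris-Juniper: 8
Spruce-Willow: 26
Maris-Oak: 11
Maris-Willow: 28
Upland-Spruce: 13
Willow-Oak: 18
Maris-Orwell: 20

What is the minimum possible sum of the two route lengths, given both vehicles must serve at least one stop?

Try each way of splitting the stops between the two vehicles (each non-empty) and, for each split, find the best tour for each vehicle:
  {Orwell} + {Juniper, Upland, Spruce, Willow, Oak}: 40 + 84 = 124
  {Juniper} + {Orwell, Upland, Spruce, Willow, Oak}: 16 + 101 = 117
  {Orwell, Juniper} + {Upland, Spruce, Willow, Oak}: 41 + 83 = 124
  {Upland} + {Orwell, Juniper, Spruce, Willow, Oak}: 32 + 92 = 124
  {Orwell, Upland} + {Juniper, Spruce, Willow, Oak}: 50 + 74 = 124
  {Juniper, Upland} + {Orwell, Spruce, Willow, Oak}: 33 + 91 = 124
  … (31 splits in total)
Best: vehicle 1 Maris → Juniper → Maris = 16; vehicle 2 Maris → Orwell → Upland → Spruce → Oak → Willow → Maris = 101; combined 117.

Minimum combined distance: 117.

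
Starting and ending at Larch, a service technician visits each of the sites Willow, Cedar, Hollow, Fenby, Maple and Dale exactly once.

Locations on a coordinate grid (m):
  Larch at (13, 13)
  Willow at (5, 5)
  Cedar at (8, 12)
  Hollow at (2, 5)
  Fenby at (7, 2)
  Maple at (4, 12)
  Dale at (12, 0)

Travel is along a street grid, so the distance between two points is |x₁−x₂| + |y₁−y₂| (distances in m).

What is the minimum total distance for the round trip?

Shortest round trip = 48 m.

There are 360 distinct closed tours to check (reversals are equivalent).
Larch-Willow-Cedar-Hollow-Fenby-Maple-Dale-Larch: 16+10+13+8+13+20+14 = 94
Larch-Willow-Cedar-Hollow-Fenby-Dale-Maple-Larch: 16+10+13+8+7+20+10 = 84
Larch-Willow-Cedar-Hollow-Maple-Fenby-Dale-Larch: 16+10+13+9+13+7+14 = 82
Larch-Willow-Cedar-Hollow-Maple-Dale-Fenby-Larch: 16+10+13+9+20+7+17 = 92
Larch-Willow-Cedar-Hollow-Dale-Fenby-Maple-Larch: 16+10+13+15+7+13+10 = 84
Larch-Willow-Cedar-Hollow-Dale-Maple-Fenby-Larch: 16+10+13+15+20+13+17 = 104
Larch-Willow-Cedar-Fenby-Hollow-Maple-Dale-Larch: 16+10+11+8+9+20+14 = 88
Larch-Willow-Cedar-Fenby-Hollow-Dale-Maple-Larch: 16+10+11+8+15+20+10 = 90
… (352 more)
Larch-Cedar-Maple-Hollow-Willow-Fenby-Dale-Larch: 6+4+9+3+5+7+14 = 48  ← best
The minimum is 48.
One optimal route: Larch → Cedar → Maple → Hollow → Willow → Fenby → Dale → Larch (or its reverse).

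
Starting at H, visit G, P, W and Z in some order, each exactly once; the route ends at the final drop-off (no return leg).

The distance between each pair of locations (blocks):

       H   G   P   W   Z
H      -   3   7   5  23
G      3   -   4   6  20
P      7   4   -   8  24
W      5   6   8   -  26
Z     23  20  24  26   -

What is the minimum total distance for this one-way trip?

There are 4! = 24 possible orderings.
H - G - P - W - Z: 3+4+8+26 = 41
H - G - P - Z - W: 3+4+24+26 = 57
H - G - W - P - Z: 3+6+8+24 = 41
H - G - W - Z - P: 3+6+26+24 = 59
H - G - Z - P - W: 3+20+24+8 = 55
H - G - Z - W - P: 3+20+26+8 = 57
H - P - G - W - Z: 7+4+6+26 = 43
H - P - G - Z - W: 7+4+20+26 = 57
H - P - W - G - Z: 7+8+6+20 = 41
H - P - W - Z - G: 7+8+26+20 = 61
H - P - Z - G - W: 7+24+20+6 = 57
H - P - Z - W - G: 7+24+26+6 = 63
H - W - G - P - Z: 5+6+4+24 = 39
H - W - G - Z - P: 5+6+20+24 = 55
… (10 more)
H - W - P - G - Z: 5+8+4+20 = 37  ← best
The minimum is 37.
One shortest path: H → W → P → G → Z.

Minimum one-way distance = 37 blocks.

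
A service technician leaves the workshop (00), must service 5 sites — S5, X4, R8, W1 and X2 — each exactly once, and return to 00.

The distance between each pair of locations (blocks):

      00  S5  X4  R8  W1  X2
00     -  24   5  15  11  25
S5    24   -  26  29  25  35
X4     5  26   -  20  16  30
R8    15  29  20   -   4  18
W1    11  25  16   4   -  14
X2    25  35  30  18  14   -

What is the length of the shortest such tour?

Shortest round trip = 99 blocks.

With 5 stops there are 5!/2 = 60 distinct round trips (a route and its reverse cost the same).
00 → S5 → X4 → R8 → W1 → X2 → 00: 24+26+20+4+14+25 = 113
00 → S5 → X4 → R8 → X2 → W1 → 00: 24+26+20+18+14+11 = 113
00 → S5 → X4 → W1 → R8 → X2 → 00: 24+26+16+4+18+25 = 113
00 → S5 → X4 → W1 → X2 → R8 → 00: 24+26+16+14+18+15 = 113
00 → S5 → X4 → X2 → R8 → W1 → 00: 24+26+30+18+4+11 = 113
00 → S5 → X4 → X2 → W1 → R8 → 00: 24+26+30+14+4+15 = 113
00 → S5 → R8 → X4 → W1 → X2 → 00: 24+29+20+16+14+25 = 128
00 → S5 → R8 → X4 → X2 → W1 → 00: 24+29+20+30+14+11 = 128
00 → S5 → R8 → W1 → X4 → X2 → 00: 24+29+4+16+30+25 = 128
00 → S5 → R8 → W1 → X2 → X4 → 00: 24+29+4+14+30+5 = 106
00 → S5 → R8 → X2 → X4 → W1 → 00: 24+29+18+30+16+11 = 128
00 → S5 → R8 → X2 → W1 → X4 → 00: 24+29+18+14+16+5 = 106
00 → S5 → W1 → X4 → R8 → X2 → 00: 24+25+16+20+18+25 = 128
00 → S5 → W1 → X4 → X2 → R8 → 00: 24+25+16+30+18+15 = 128
… (46 more)
00 → X4 → S5 → X2 → R8 → W1 → 00: 5+26+35+18+4+11 = 99  ← best
The minimum is 99.
One optimal route: 00 → X4 → S5 → X2 → R8 → W1 → 00 (or its reverse).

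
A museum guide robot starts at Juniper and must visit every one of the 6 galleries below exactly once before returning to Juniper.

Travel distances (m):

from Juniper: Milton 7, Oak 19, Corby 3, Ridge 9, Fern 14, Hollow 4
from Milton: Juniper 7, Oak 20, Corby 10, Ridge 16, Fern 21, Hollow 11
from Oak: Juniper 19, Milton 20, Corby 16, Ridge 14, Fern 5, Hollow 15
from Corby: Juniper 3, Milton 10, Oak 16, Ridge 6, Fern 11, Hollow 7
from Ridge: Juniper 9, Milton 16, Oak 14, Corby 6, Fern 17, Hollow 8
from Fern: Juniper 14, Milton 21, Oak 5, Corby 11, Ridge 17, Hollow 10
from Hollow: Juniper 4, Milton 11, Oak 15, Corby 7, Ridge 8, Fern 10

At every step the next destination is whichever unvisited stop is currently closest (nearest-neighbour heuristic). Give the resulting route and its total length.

At Juniper the remaining stops are Corby 3, Hollow 4, Milton 7, Ridge 9, Fern 14, Oak 19; go to Corby.
At Corby the remaining stops are Ridge 6, Hollow 7, Milton 10, Fern 11, Oak 16; go to Ridge.
At Ridge the remaining stops are Hollow 8, Oak 14, Milton 16, Fern 17; go to Hollow.
At Hollow the remaining stops are Fern 10, Milton 11, Oak 15; go to Fern.
At Fern the remaining stops are Oak 5, Milton 21; go to Oak.
At Oak the remaining stops are Milton 20; go to Milton.
Return Milton→Juniper: 7.
Total = 3 + 6 + 8 + 10 + 5 + 20 + 7 = 59.

59 m along Juniper → Corby → Ridge → Hollow → Fern → Oak → Milton → Juniper.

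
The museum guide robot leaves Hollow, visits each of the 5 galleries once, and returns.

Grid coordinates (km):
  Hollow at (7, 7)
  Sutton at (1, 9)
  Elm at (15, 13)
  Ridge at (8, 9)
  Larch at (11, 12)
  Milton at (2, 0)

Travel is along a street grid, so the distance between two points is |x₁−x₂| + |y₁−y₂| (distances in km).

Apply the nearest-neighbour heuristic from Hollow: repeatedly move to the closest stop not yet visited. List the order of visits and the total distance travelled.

From Hollow: distances to unvisited — Ridge=3, Sutton=8, Larch=9, Milton=12, Elm=14. Nearest is Ridge (3).
From Ridge: distances to unvisited — Larch=6, Sutton=7, Elm=11, Milton=15. Nearest is Larch (6).
From Larch: distances to unvisited — Elm=5, Sutton=13, Milton=21. Nearest is Elm (5).
From Elm: distances to unvisited — Sutton=18, Milton=26. Nearest is Sutton (18).
From Sutton: distances to unvisited — Milton=10. Nearest is Milton (10).
Return Milton→Hollow: 12.
Total = 3 + 6 + 5 + 18 + 10 + 12 = 54.

54 km along Hollow → Ridge → Larch → Elm → Sutton → Milton → Hollow.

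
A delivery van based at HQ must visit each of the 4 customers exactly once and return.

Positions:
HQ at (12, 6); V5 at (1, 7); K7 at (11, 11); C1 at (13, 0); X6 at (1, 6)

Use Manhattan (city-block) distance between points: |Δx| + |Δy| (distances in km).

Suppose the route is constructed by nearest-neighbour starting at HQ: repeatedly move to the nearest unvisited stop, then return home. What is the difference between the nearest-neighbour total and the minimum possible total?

4 km longer than the optimal tour.

HQ: K7=6, C1=7, X6=11, V5=12 ⇒ K7
K7: C1=13, V5=14, X6=15 ⇒ C1
C1: X6=18, V5=19 ⇒ X6
X6: V5=1 ⇒ V5
NN route HQ → K7 → C1 → X6 → V5 → HQ costs 50.
Optimal: HQ → K7 → V5 → X6 → C1 → HQ costs 46 (by enumerating all 12 distinct tours).
Excess = 50 − 46 = 4.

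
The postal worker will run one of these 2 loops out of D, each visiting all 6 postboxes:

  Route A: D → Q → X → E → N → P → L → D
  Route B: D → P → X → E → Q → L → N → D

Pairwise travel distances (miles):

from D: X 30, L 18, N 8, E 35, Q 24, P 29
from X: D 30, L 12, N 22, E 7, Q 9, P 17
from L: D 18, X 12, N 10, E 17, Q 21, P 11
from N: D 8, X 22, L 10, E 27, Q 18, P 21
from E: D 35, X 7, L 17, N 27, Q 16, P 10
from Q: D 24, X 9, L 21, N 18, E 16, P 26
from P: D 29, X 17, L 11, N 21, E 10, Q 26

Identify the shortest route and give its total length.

Shortest is Route B, total 108 miles.

Route A: 24 + 9 + 7 + 27 + 21 + 11 + 18 = 117
Route B: 29 + 17 + 7 + 16 + 21 + 10 + 8 = 108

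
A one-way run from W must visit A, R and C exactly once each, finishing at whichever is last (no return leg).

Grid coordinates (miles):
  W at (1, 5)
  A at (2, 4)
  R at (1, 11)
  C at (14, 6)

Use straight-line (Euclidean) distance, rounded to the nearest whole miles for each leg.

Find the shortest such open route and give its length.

There are 3! = 6 possible orderings.
W→A→R→C: 1+7+14 = 22
W→A→C→R: 1+12+14 = 27
W→R→A→C: 6+7+12 = 25
W→R→C→A: 6+14+12 = 32
W→C→A→R: 13+12+7 = 32
W→C→R→A: 13+14+7 = 34
The minimum is 22.
One shortest path: W → A → R → C.

Minimum one-way distance = 22 miles.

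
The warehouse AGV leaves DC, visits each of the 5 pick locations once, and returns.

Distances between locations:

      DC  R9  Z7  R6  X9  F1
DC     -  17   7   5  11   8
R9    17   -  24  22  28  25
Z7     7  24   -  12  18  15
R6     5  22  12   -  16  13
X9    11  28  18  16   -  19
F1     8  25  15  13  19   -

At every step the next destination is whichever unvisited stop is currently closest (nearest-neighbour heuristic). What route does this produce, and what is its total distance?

From DC: distances to unvisited — R6=5, Z7=7, F1=8, X9=11, R9=17. Nearest is R6 (5).
From R6: distances to unvisited — Z7=12, F1=13, X9=16, R9=22. Nearest is Z7 (12).
From Z7: distances to unvisited — F1=15, X9=18, R9=24. Nearest is F1 (15).
From F1: distances to unvisited — X9=19, R9=25. Nearest is X9 (19).
From X9: distances to unvisited — R9=28. Nearest is R9 (28).
Return R9→DC: 17.
Total = 5 + 12 + 15 + 19 + 28 + 17 = 96.

Total distance 96 via the nearest-neighbour route DC → R6 → Z7 → F1 → X9 → R9 → DC.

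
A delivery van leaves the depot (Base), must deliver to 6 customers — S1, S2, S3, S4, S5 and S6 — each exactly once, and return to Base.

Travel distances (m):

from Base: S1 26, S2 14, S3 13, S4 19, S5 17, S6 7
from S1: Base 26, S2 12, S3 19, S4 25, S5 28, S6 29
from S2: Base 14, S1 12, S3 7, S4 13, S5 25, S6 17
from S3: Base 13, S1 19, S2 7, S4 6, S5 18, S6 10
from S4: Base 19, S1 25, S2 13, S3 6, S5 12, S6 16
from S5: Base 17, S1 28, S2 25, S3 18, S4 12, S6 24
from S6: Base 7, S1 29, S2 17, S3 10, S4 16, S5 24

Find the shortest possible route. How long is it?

Shortest round trip = 89 m.

Base→S1→S2→S3→S4→S5→S6→Base: 26+12+7+6+12+24+7 = 94
Base→S1→S2→S3→S4→S6→S5→Base: 26+12+7+6+16+24+17 = 108
Base→S1→S2→S3→S5→S4→S6→Base: 26+12+7+18+12+16+7 = 98
Base→S1→S2→S3→S5→S6→S4→Base: 26+12+7+18+24+16+19 = 122
Base→S1→S2→S3→S6→S4→S5→Base: 26+12+7+10+16+12+17 = 100
Base→S1→S2→S3→S6→S5→S4→Base: 26+12+7+10+24+12+19 = 110
Base→S1→S2→S4→S3→S5→S6→Base: 26+12+13+6+18+24+7 = 106
Base→S1→S2→S4→S3→S6→S5→Base: 26+12+13+6+10+24+17 = 108
… (352 more)
Base→S2→S1→S5→S4→S3→S6→Base: 14+12+28+12+6+10+7 = 89  ← best
The minimum is 89.
One optimal route: Base → S2 → S1 → S5 → S4 → S3 → S6 → Base (or its reverse).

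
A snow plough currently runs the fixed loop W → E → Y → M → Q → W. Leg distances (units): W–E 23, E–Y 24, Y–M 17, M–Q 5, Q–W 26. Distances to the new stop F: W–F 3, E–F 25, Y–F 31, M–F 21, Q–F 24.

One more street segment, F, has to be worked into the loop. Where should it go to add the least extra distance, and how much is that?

+1 — insert F between Q and W.

Insertion cost between consecutive stops i–j is d(i,F) + d(F,j) − d(i,j):
  between W and E: 3 + 25 − 23 = 5
  between E and Y: 25 + 31 − 24 = 32
  between Y and M: 31 + 21 − 17 = 35
  between M and Q: 21 + 24 − 5 = 40
  between Q and W: 24 + 3 − 26 = 1
Cheapest insertion is between Q and W, adding 1.
New total = 95 + 1 = 96.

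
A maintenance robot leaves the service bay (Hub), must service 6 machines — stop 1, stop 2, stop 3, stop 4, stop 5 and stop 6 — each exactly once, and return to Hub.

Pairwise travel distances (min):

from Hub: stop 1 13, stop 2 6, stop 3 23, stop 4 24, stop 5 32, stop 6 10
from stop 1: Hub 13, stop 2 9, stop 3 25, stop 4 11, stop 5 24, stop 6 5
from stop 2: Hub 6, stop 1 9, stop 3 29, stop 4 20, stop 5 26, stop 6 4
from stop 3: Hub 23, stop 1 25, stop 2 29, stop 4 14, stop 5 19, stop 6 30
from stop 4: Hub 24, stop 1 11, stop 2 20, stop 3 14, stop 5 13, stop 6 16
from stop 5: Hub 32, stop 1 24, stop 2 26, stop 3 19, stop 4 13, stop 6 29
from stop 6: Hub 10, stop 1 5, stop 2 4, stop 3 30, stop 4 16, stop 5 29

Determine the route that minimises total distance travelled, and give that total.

Shortest round trip = 81 min.

There are 360 distinct closed tours to check (reversals are equivalent).
Hub - stop 1 - stop 2 - stop 3 - stop 4 - stop 5 - stop 6 - Hub: 13+9+29+14+13+29+10 = 117
Hub - stop 1 - stop 2 - stop 3 - stop 4 - stop 6 - stop 5 - Hub: 13+9+29+14+16+29+32 = 142
Hub - stop 1 - stop 2 - stop 3 - stop 5 - stop 4 - stop 6 - Hub: 13+9+29+19+13+16+10 = 109
Hub - stop 1 - stop 2 - stop 3 - stop 5 - stop 6 - stop 4 - Hub: 13+9+29+19+29+16+24 = 139
Hub - stop 1 - stop 2 - stop 3 - stop 6 - stop 4 - stop 5 - Hub: 13+9+29+30+16+13+32 = 142
Hub - stop 1 - stop 2 - stop 3 - stop 6 - stop 5 - stop 4 - Hub: 13+9+29+30+29+13+24 = 147
Hub - stop 1 - stop 2 - stop 4 - stop 3 - stop 5 - stop 6 - Hub: 13+9+20+14+19+29+10 = 114
Hub - stop 1 - stop 2 - stop 4 - stop 3 - stop 6 - stop 5 - Hub: 13+9+20+14+30+29+32 = 147
… (352 more)
Hub - stop 2 - stop 6 - stop 1 - stop 4 - stop 5 - stop 3 - Hub: 6+4+5+11+13+19+23 = 81  ← best
The minimum is 81.
One optimal route: Hub → stop 2 → stop 6 → stop 1 → stop 4 → stop 5 → stop 3 → Hub (or its reverse).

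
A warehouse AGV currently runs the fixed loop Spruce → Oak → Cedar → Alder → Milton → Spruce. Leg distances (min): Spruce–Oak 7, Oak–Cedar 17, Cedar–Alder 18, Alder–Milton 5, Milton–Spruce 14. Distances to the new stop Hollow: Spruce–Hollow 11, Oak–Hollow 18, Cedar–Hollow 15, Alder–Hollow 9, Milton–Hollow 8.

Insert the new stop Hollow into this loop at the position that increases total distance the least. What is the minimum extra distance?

Minimum extra distance: 5 min, inserting Hollow between Milton and Spruce.

Insertion cost between consecutive stops i–j is d(i,Hollow) + d(Hollow,j) − d(i,j):
  between Spruce and Oak: 11 + 18 − 7 = 22
  between Oak and Cedar: 18 + 15 − 17 = 16
  between Cedar and Alder: 15 + 9 − 18 = 6
  between Alder and Milton: 9 + 8 − 5 = 12
  between Milton and Spruce: 8 + 11 − 14 = 5
Cheapest insertion is between Milton and Spruce, adding 5.
New total = 61 + 5 = 66.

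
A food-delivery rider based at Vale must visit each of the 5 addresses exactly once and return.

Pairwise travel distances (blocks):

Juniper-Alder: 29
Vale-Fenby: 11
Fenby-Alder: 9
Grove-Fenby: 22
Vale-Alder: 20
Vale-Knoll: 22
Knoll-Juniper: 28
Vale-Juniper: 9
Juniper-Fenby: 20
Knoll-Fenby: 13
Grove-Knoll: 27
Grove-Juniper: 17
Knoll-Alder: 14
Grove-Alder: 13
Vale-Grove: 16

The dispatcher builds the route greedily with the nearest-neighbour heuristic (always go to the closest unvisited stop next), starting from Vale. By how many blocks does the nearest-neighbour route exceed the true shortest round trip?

The nearest-neighbour route is 6 blocks longer than optimal.

From Vale: Juniper=9, Fenby=11, Grove=16, Alder=20, Knoll=22 → choose Juniper (9).
From Juniper: Grove=17, Fenby=20, Knoll=28, Alder=29 → choose Grove (17).
From Grove: Alder=13, Fenby=22, Knoll=27 → choose Alder (13).
From Alder: Fenby=9, Knoll=14 → choose Fenby (9).
From Fenby: Knoll=13 → choose Knoll (13).
NN route Vale → Juniper → Grove → Alder → Fenby → Knoll → Vale costs 83.
Optimal: Vale → Juniper → Grove → Alder → Knoll → Fenby → Vale costs 77 (by enumerating all 60 distinct tours).
Excess = 83 − 77 = 6.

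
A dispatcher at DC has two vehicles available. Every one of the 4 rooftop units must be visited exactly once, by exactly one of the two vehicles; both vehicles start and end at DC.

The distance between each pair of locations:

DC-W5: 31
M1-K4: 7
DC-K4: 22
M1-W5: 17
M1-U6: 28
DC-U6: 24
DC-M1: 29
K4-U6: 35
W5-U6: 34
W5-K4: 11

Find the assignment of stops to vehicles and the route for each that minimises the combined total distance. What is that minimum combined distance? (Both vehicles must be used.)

Try each way of splitting the stops between the two vehicles (each non-empty) and, for each split, find the best tour for each vehicle:
  {M1} + {W5, K4, U6}: 58 + 91 = 149
  {W5} + {M1, K4, U6}: 62 + 81 = 143
  {M1, W5} + {K4, U6}: 77 + 81 = 158
  {K4} + {M1, W5, U6}: 44 + 100 = 144
  {M1, K4} + {W5, U6}: 58 + 89 = 147
  {W5, K4} + {M1, U6}: 64 + 81 = 145
  … (7 splits in total)
  {M1, W5, K4} + {U6}: 77 + 48 = 125  ← best
Best: vehicle 1 DC → W5 → M1 → K4 → DC = 77; vehicle 2 DC → U6 → DC = 48; combined 125.

Minimum combined distance: 125.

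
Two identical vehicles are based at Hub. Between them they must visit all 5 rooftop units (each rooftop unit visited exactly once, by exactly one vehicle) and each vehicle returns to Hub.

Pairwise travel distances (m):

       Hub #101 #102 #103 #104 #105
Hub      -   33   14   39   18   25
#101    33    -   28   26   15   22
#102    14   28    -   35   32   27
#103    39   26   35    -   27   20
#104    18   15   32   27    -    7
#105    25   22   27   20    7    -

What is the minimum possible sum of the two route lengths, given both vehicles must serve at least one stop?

There are 2^4 − 1 = 15 ways to divide the 5 stops into two non-empty groups. For each, the best each vehicle can do is its own shortest tour through its group:
  {#101} + {#102, #103, #104, #105}: 66 + 94 = 160
  {#102} + {#101, #103, #104, #105}: 28 + 104 = 132
  {#101, #102} + {#103, #104, #105}: 75 + 84 = 159
  {#103} + {#101, #102, #104, #105}: 78 + 89 = 167
  {#101, #103} + {#102, #104, #105}: 98 + 66 = 164
  {#102, #103} + {#101, #104, #105}: 88 + 80 = 168
  … (15 splits in total)
Best: vehicle 1 Hub → #102 → Hub = 28; vehicle 2 Hub → #101 → #103 → #105 → #104 → Hub = 104; combined 132.

Minimum combined distance: 132 m.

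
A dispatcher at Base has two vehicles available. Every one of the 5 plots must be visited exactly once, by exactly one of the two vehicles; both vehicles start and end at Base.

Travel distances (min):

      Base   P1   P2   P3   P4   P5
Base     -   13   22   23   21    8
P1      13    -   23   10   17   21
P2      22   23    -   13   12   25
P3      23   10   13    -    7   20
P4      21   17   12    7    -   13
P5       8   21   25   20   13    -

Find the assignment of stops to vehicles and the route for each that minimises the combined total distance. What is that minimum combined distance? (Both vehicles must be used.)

There are 2^4 − 1 = 15 ways to divide the 5 stops into two non-empty groups. For each, the best each vehicle can do is its own shortest tour through its group:
  {P1} + {P2, P3, P4, P5}: 26 + 63 = 89
  {P2} + {P1, P3, P4, P5}: 44 + 51 = 95
  {P1, P2} + {P3, P4, P5}: 58 + 51 = 109
  {P3} + {P1, P2, P4, P5}: 46 + 69 = 115
  {P1, P3} + {P2, P4, P5}: 46 + 55 = 101
  {P2, P3} + {P1, P4, P5}: 58 + 51 = 109
  … (15 splits in total)
  {P1, P2, P3, P4} + {P5}: 64 + 16 = 80  ← best
Best: vehicle 1 Base → P1 → P3 → P4 → P2 → Base = 64; vehicle 2 Base → P5 → Base = 16; combined 80.

80 min — the smallest possible combined total.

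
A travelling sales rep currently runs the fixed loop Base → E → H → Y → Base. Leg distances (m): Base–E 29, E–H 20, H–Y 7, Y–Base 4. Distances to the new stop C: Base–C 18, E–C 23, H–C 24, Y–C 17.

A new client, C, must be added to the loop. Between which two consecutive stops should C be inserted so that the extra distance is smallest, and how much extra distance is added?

Adding 12 m by placing C on the Base–E leg.

Insertion cost between consecutive stops i–j is d(i,C) + d(C,j) − d(i,j):
  between Base and E: 18 + 23 − 29 = 12
  between E and H: 23 + 24 − 20 = 27
  between H and Y: 24 + 17 − 7 = 34
  between Y and Base: 17 + 18 − 4 = 31
Cheapest insertion is between Base and E, adding 12.
New total = 60 + 12 = 72.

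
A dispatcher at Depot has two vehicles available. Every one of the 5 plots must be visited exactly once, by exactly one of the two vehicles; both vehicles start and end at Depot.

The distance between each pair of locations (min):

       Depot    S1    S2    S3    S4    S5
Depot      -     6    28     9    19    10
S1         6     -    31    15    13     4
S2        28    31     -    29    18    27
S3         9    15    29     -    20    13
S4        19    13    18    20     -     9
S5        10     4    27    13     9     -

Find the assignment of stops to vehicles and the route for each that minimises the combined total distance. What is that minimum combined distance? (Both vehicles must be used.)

83 min — the smallest possible combined total.

There are 2^4 − 1 = 15 ways to divide the 5 stops into two non-empty groups. For each, the best each vehicle can do is its own shortest tour through its group:
  {S1} + {S2, S3, S4, S5}: 12 + 75 = 87
  {S2} + {S1, S3, S4, S5}: 56 + 48 = 104
  {S1, S2} + {S3, S4, S5}: 65 + 48 = 113
  {S3} + {S1, S2, S4, S5}: 18 + 65 = 83
  {S1, S3} + {S2, S4, S5}: 30 + 65 = 95
  {S2, S3} + {S1, S4, S5}: 66 + 38 = 104
  … (15 splits in total)
Best: vehicle 1 Depot → S3 → Depot = 18; vehicle 2 Depot → S1 → S5 → S4 → S2 → Depot = 65; combined 83.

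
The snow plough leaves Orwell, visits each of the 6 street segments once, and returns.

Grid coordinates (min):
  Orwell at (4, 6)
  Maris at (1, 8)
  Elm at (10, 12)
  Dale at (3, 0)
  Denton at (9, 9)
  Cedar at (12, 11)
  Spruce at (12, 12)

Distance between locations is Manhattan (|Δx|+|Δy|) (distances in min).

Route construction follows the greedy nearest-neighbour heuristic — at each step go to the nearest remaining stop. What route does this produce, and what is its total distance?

48 min along Orwell → Maris → Denton → Elm → Spruce → Cedar → Dale → Orwell.

At Orwell the remaining stops are Maris 5, Dale 7, Denton 8, Elm 12, Cedar 13, Spruce 14; go to Maris.
At Maris the remaining stops are Denton 9, Dale 10, Elm 13, Cedar 14, Spruce 15; go to Denton.
At Denton the remaining stops are Elm 4, Cedar 5, Spruce 6, Dale 15; go to Elm.
At Elm the remaining stops are Spruce 2, Cedar 3, Dale 19; go to Spruce.
At Spruce the remaining stops are Cedar 1, Dale 21; go to Cedar.
At Cedar the remaining stops are Dale 20; go to Dale.
Return Dale→Orwell: 7.
Total = 5 + 9 + 4 + 2 + 1 + 20 + 7 = 48.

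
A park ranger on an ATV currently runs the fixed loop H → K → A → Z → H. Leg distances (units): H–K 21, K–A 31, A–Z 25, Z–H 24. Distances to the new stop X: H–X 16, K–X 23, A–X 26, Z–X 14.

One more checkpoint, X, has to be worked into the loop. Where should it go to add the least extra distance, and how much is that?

Insertion cost between consecutive stops i–j is d(i,X) + d(X,j) − d(i,j):
  between H and K: 16 + 23 − 21 = 18
  between K and A: 23 + 26 − 31 = 18
  between A and Z: 26 + 14 − 25 = 15
  between Z and H: 14 + 16 − 24 = 6
Cheapest insertion is between Z and H, adding 6.
New total = 101 + 6 = 107.

+6 — insert X between Z and H.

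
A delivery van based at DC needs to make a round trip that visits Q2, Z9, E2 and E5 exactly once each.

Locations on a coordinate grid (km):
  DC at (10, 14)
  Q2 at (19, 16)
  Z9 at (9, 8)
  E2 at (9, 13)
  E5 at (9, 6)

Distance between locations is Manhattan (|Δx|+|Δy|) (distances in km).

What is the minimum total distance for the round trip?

Minimum total distance: 40 km.

There are 12 distinct closed tours to check (reversals are equivalent).
DC-Q2-Z9-E2-E5-DC: 11+18+5+7+9 = 50
DC-Q2-Z9-E5-E2-DC: 11+18+2+7+2 = 40
DC-Q2-E2-Z9-E5-DC: 11+13+5+2+9 = 40
DC-Q2-E2-E5-Z9-DC: 11+13+7+2+7 = 40
DC-Q2-E5-Z9-E2-DC: 11+20+2+5+2 = 40
DC-Q2-E5-E2-Z9-DC: 11+20+7+5+7 = 50
DC-Z9-Q2-E2-E5-DC: 7+18+13+7+9 = 54
DC-Z9-Q2-E5-E2-DC: 7+18+20+7+2 = 54
DC-Z9-E2-Q2-E5-DC: 7+5+13+20+9 = 54
DC-Z9-E5-Q2-E2-DC: 7+2+20+13+2 = 44
DC-E2-Q2-Z9-E5-DC: 2+13+18+2+9 = 44
DC-E2-Z9-Q2-E5-DC: 2+5+18+20+9 = 54
The minimum is 40.
One optimal route: DC → Q2 → Z9 → E5 → E2 → DC (or its reverse).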